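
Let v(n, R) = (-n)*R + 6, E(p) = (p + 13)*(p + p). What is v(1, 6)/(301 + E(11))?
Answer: 0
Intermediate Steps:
E(p) = 2*p*(13 + p) (E(p) = (13 + p)*(2*p) = 2*p*(13 + p))
v(n, R) = 6 - R*n (v(n, R) = -R*n + 6 = 6 - R*n)
v(1, 6)/(301 + E(11)) = (6 - 1*6*1)/(301 + 2*11*(13 + 11)) = (6 - 6)/(301 + 2*11*24) = 0/(301 + 528) = 0/829 = 0*(1/829) = 0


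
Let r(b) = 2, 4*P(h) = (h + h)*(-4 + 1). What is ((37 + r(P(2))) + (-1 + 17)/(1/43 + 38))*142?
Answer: 9152326/1635 ≈ 5597.8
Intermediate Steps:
P(h) = -3*h/2 (P(h) = ((h + h)*(-4 + 1))/4 = ((2*h)*(-3))/4 = (-6*h)/4 = -3*h/2)
((37 + r(P(2))) + (-1 + 17)/(1/43 + 38))*142 = ((37 + 2) + (-1 + 17)/(1/43 + 38))*142 = (39 + 16/(1/43 + 38))*142 = (39 + 16/(1635/43))*142 = (39 + 16*(43/1635))*142 = (39 + 688/1635)*142 = (64453/1635)*142 = 9152326/1635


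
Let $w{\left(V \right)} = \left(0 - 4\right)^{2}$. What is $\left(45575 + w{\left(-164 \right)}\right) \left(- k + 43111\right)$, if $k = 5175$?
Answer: $1729540176$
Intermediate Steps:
$w{\left(V \right)} = 16$ ($w{\left(V \right)} = \left(-4\right)^{2} = 16$)
$\left(45575 + w{\left(-164 \right)}\right) \left(- k + 43111\right) = \left(45575 + 16\right) \left(\left(-1\right) 5175 + 43111\right) = 45591 \left(-5175 + 43111\right) = 45591 \cdot 37936 = 1729540176$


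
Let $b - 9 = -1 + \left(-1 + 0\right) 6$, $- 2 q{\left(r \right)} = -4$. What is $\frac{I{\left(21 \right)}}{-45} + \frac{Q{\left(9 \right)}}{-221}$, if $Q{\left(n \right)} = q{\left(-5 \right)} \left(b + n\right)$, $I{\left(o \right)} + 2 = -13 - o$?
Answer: $\frac{774}{1105} \approx 0.70045$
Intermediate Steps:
$q{\left(r \right)} = 2$ ($q{\left(r \right)} = \left(- \frac{1}{2}\right) \left(-4\right) = 2$)
$I{\left(o \right)} = -15 - o$ ($I{\left(o \right)} = -2 - \left(13 + o\right) = -15 - o$)
$b = 2$ ($b = 9 + \left(-1 + \left(-1 + 0\right) 6\right) = 9 - 7 = 2$)
$Q{\left(n \right)} = 4 + 2 n$ ($Q{\left(n \right)} = 2 \left(2 + n\right) = 4 + 2 n$)
$\frac{I{\left(21 \right)}}{-45} + \frac{Q{\left(9 \right)}}{-221} = \frac{-15 - 21}{-45} + \frac{4 + 2 \cdot 9}{-221} = \left(-15 - 21\right) \left(- \frac{1}{45}\right) + \left(4 + 18\right) \left(- \frac{1}{221}\right) = \left(-36\right) \left(- \frac{1}{45}\right) + 22 \left(- \frac{1}{221}\right) = \frac{4}{5} - \frac{22}{221} = \frac{774}{1105}$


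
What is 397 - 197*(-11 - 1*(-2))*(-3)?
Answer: -4922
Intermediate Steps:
397 - 197*(-11 - 1*(-2))*(-3) = 397 - 197*(-11 + 2)*(-3) = 397 - (-1773)*(-3) = 397 - 197*27 = 397 - 5319 = -4922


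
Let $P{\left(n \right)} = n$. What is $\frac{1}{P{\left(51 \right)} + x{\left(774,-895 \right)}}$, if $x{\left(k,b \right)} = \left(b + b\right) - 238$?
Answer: $- \frac{1}{1977} \approx -0.00050582$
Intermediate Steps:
$x{\left(k,b \right)} = -238 + 2 b$ ($x{\left(k,b \right)} = 2 b - 238 = -238 + 2 b$)
$\frac{1}{P{\left(51 \right)} + x{\left(774,-895 \right)}} = \frac{1}{51 + \left(-238 + 2 \left(-895\right)\right)} = \frac{1}{51 - 2028} = \frac{1}{-1977} = - \frac{1}{1977}$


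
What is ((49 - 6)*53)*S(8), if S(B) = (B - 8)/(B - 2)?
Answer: 0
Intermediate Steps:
S(B) = (-8 + B)/(-2 + B)
((49 - 6)*53)*S(8) = ((49 - 6)*53)*((-8 + 8)/(-2 + 8)) = (43*53)*(0/6) = 2279*((⅙)*0) = 2279*0 = 0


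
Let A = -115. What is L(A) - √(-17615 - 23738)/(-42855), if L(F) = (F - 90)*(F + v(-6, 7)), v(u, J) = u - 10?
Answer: 26855 + I*√41353/42855 ≈ 26855.0 + 0.0047452*I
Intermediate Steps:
v(u, J) = -10 + u
L(F) = (-90 + F)*(-16 + F) (L(F) = (F - 90)*(F + (-10 - 6)) = (-90 + F)*(F - 16) = (-90 + F)*(-16 + F))
L(A) - √(-17615 - 23738)/(-42855) = (1440 + (-115)² - 106*(-115)) - √(-17615 - 23738)/(-42855) = (1440 + 13225 + 12190) - √(-41353)*(-1)/42855 = 26855 - I*√41353*(-1)/42855 = 26855 - (-1)*I*√41353/42855 = 26855 + I*√41353/42855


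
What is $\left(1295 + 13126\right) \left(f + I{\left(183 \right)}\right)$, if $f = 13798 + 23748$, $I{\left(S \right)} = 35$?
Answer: $541955601$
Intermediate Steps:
$f = 37546$
$\left(1295 + 13126\right) \left(f + I{\left(183 \right)}\right) = \left(1295 + 13126\right) \left(37546 + 35\right) = 14421 \cdot 37581 = 541955601$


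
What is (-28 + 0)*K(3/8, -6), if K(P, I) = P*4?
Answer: -42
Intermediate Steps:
K(P, I) = 4*P
(-28 + 0)*K(3/8, -6) = (-28 + 0)*(4*(3/8)) = -112*3*(⅛) = -112*3/8 = -28*3/2 = -42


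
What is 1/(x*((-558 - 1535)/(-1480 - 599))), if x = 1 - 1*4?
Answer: -99/299 ≈ -0.33110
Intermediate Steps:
x = -3 (x = 1 - 4 = -3)
1/(x*((-558 - 1535)/(-1480 - 599))) = 1/(-3*(-558 - 1535)/(-1480 - 599)) = 1/(-(-6279)/(-2079)) = 1/(-(-6279)*(-1)/2079) = 1/(-3*299/297) = 1/(-299/99) = -99/299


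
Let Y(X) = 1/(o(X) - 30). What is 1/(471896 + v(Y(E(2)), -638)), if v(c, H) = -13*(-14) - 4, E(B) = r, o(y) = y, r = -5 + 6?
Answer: 1/472074 ≈ 2.1183e-6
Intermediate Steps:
r = 1
E(B) = 1
Y(X) = 1/(-30 + X) (Y(X) = 1/(X - 30) = 1/(-30 + X))
v(c, H) = 178 (v(c, H) = 182 - 4 = 178)
1/(471896 + v(Y(E(2)), -638)) = 1/(471896 + 178) = 1/472074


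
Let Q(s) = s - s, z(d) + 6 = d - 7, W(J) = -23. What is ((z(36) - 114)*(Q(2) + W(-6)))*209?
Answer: 437437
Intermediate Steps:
z(d) = -13 + d (z(d) = -6 + (d - 7) = -6 + (-7 + d) = -13 + d)
Q(s) = 0
((z(36) - 114)*(Q(2) + W(-6)))*209 = (((-13 + 36) - 114)*(0 - 23))*209 = ((23 - 114)*(-23))*209 = -91*(-23)*209 = 2093*209 = 437437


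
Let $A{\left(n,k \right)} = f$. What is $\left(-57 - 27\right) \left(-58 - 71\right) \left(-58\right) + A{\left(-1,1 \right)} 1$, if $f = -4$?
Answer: $-628492$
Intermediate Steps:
$A{\left(n,k \right)} = -4$
$\left(-57 - 27\right) \left(-58 - 71\right) \left(-58\right) + A{\left(-1,1 \right)} 1 = \left(-57 - 27\right) \left(-58 - 71\right) \left(-58\right) - 4 = \left(-84\right) \left(-129\right) \left(-58\right) - 4 = 10836 \left(-58\right) - 4 = -628488 - 4 = -628492$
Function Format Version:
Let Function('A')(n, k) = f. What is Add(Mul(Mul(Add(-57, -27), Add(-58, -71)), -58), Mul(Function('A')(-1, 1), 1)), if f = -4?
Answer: -628492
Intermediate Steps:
Function('A')(n, k) = -4
Add(Mul(Mul(Add(-57, -27), Add(-58, -71)), -58), Mul(Function('A')(-1, 1), 1)) = Add(Mul(Mul(Add(-57, -27), Add(-58, -71)), -58), Mul(-4, 1)) = Add(Mul(Mul(-84, -129), -58), -4) = Add(Mul(10836, -58), -4) = Add(-628488, -4) = -628492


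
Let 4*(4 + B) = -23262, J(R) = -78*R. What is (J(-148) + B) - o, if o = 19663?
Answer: -27877/2 ≈ -13939.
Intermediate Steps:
B = -11639/2 (B = -4 + (1/4)*(-23262) = -4 - 11631/2 = -11639/2 ≈ -5819.5)
(J(-148) + B) - o = (-78*(-148) - 11639/2) - 1*19663 = (11544 - 11639/2) - 19663 = 11449/2 - 19663 = -27877/2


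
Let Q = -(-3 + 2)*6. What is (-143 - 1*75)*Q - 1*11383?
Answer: -12691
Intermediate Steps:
Q = 6 (Q = -1*(-1)*6 = 1*6 = 6)
(-143 - 1*75)*Q - 1*11383 = (-143 - 1*75)*6 - 1*11383 = (-143 - 75)*6 - 11383 = -218*6 - 11383 = -1308 - 11383 = -12691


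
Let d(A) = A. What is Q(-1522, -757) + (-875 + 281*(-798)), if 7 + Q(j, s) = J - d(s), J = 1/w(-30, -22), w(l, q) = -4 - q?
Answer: -4038533/18 ≈ -2.2436e+5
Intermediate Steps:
J = 1/18 (J = 1/(-4 - 1*(-22)) = 1/(-4 + 22) = 1/18 ≈ 0.055556)
Q(j, s) = -125/18 - s (Q(j, s) = -7 + (1/18 - s) = -125/18 - s)
Q(-1522, -757) + (-875 + 281*(-798)) = (-125/18 - 1*(-757)) + (-875 + 281*(-798)) = (-125/18 + 757) + (-875 - 224238) = 13501/18 - 225113 = -4038533/18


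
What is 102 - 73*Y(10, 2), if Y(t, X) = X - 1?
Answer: 29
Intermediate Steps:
Y(t, X) = -1 + X
102 - 73*Y(10, 2) = 102 - 73*(-1 + 2) = 102 - 73*1 = 102 - 73 = 29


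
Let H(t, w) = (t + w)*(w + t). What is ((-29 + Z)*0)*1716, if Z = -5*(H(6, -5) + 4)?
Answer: 0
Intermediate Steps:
H(t, w) = (t + w)**2 (H(t, w) = (t + w)*(t + w) = (t + w)**2)
Z = -25 (Z = -5*((6 - 5)**2 + 4) = -5*(1**2 + 4) = -5*(1 + 4) = -5*5 = -25)
((-29 + Z)*0)*1716 = ((-29 - 25)*0)*1716 = -54*0*1716 = 0*1716 = 0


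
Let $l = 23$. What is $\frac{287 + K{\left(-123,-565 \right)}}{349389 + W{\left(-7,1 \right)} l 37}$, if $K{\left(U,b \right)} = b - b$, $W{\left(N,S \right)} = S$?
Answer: $\frac{287}{350240} \approx 0.00081944$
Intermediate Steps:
$K{\left(U,b \right)} = 0$
$\frac{287 + K{\left(-123,-565 \right)}}{349389 + W{\left(-7,1 \right)} l 37} = \frac{287 + 0}{349389 + 1 \cdot 23 \cdot 37} = \frac{287}{349389 + 23 \cdot 37} = \frac{287}{349389 + 851} = \frac{287}{350240}$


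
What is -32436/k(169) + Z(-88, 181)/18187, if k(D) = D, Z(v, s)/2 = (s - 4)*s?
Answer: -44545002/236431 ≈ -188.41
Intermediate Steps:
Z(v, s) = 2*s*(-4 + s) (Z(v, s) = 2*((s - 4)*s) = 2*((-4 + s)*s) = 2*(s*(-4 + s)) = 2*s*(-4 + s))
-32436/k(169) + Z(-88, 181)/18187 = -32436/169 + (2*181*(-4 + 181))/18187 = -32436*1/169 + (2*181*177)*(1/18187) = -32436/169 + 64074*(1/18187) = -32436/169 + 64074/18187 = -44545002/236431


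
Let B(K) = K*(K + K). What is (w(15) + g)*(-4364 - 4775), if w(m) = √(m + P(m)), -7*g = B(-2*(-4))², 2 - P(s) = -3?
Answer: 149733376/7 - 18278*√5 ≈ 2.1350e+7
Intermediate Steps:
B(K) = 2*K² (B(K) = K*(2*K) = 2*K²)
P(s) = 5 (P(s) = 2 - 1*(-3) = 2 + 3 = 5)
g = -16384/7 (g = -(2*(-2*(-4))²)²/7 = -(2*8²)²/7 = -(2*64)²/7 = -⅐*128² = -⅐*16384 = -16384/7 ≈ -2340.6)
w(m) = √(5 + m) (w(m) = √(m + 5) = √(5 + m))
(w(15) + g)*(-4364 - 4775) = (√(5 + 15) - 16384/7)*(-4364 - 4775) = (√20 - 16384/7)*(-9139) = (2*√5 - 16384/7)*(-9139) = (-16384/7 + 2*√5)*(-9139) = 149733376/7 - 18278*√5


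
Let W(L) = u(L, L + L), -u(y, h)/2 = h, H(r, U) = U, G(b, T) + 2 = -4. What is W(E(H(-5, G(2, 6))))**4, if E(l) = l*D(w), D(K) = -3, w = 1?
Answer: 26873856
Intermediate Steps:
G(b, T) = -6 (G(b, T) = -2 - 4 = -6)
E(l) = -3*l (E(l) = l*(-3) = -3*l)
u(y, h) = -2*h
W(L) = -4*L (W(L) = -2*(L + L) = -4*L)
W(E(H(-5, G(2, 6))))**4 = (-(-12)*(-6))**4 = (-4*18)**4 = (-72)**4 = 26873856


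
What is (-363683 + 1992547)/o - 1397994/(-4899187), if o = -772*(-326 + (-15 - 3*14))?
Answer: 2098365651878/362143003853 ≈ 5.7943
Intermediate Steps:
o = 295676 (o = -772*(-326 + (-15 - 42)) = -772*(-326 - 57) = -772*(-383) = 295676)
(-363683 + 1992547)/o - 1397994/(-4899187) = (-363683 + 1992547)/295676 - 1397994/(-4899187) = 1628864*(1/295676) - 1397994*(-1/4899187) = 407216/73919 + 1397994/4899187 = 2098365651878/362143003853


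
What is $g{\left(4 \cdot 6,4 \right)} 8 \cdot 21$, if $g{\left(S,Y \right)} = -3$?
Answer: $-504$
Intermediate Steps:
$g{\left(4 \cdot 6,4 \right)} 8 \cdot 21 = \left(-3\right) 8 \cdot 21 = \left(-24\right) 21 = -504$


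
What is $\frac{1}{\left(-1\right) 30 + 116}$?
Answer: $\frac{1}{86} \approx 0.011628$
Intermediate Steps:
$\frac{1}{\left(-1\right) 30 + 116} = \frac{1}{-30 + 116} = \frac{1}{86}$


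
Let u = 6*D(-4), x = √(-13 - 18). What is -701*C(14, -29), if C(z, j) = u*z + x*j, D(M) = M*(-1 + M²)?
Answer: 3533040 + 20329*I*√31 ≈ 3.533e+6 + 1.1319e+5*I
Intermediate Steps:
x = I*√31 (x = √(-31) = I*√31 ≈ 5.5678*I)
u = -360 (u = 6*((-4)³ - 1*(-4)) = 6*(-64 + 4) = 6*(-60) = -360)
C(z, j) = -360*z + I*j*√31 (C(z, j) = -360*z + (I*√31)*j = -360*z + I*j*√31)
-701*C(14, -29) = -701*(-360*14 + I*(-29)*√31) = -701*(-5040 - 29*I*√31) = 3533040 + 20329*I*√31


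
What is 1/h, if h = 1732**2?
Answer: 1/2999824 ≈ 3.3335e-7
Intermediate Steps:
h = 2999824
1/h = 1/2999824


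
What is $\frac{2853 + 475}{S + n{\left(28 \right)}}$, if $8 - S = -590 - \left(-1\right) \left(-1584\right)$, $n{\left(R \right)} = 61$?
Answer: $\frac{3328}{2243} \approx 1.4837$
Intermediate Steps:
$S = 2182$ ($S = 8 - \left(-590 - \left(-1\right) \left(-1584\right)\right) = 8 - \left(-590 - 1584\right) = 8 - -2174 = 8 + 2174 = 2182$)
$\frac{2853 + 475}{S + n{\left(28 \right)}} = \frac{2853 + 475}{2182 + 61} = \frac{3328}{2243}$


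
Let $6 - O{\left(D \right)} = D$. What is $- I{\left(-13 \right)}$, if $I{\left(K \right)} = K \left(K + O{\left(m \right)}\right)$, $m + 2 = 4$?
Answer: $-117$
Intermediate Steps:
$m = 2$ ($m = -2 + 4 = 2$)
$O{\left(D \right)} = 6 - D$
$I{\left(K \right)} = K \left(4 + K\right)$ ($I{\left(K \right)} = K \left(K + \left(6 - 2\right)\right) = K \left(K + 4\right) = K \left(4 + K\right)$)
$- I{\left(-13 \right)} = - \left(-13\right) \left(4 - 13\right) = - \left(-13\right) \left(-9\right) = \left(-1\right) 117 = -117$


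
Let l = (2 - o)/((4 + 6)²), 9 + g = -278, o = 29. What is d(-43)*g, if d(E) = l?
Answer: 7749/100 ≈ 77.490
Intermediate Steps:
g = -287 (g = -9 - 278 = -287)
l = -27/100 (l = (2 - 1*29)/((4 + 6)²) = (2 - 29)/(10²) = -27/100 ≈ -0.27000)
d(E) = -27/100
d(-43)*g = -27/100*(-287) = 7749/100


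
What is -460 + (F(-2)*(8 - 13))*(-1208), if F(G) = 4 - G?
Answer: 35780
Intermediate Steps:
-460 + (F(-2)*(8 - 13))*(-1208) = -460 + ((4 - 1*(-2))*(8 - 13))*(-1208) = -460 + ((4 + 2)*(-5))*(-1208) = -460 + (6*(-5))*(-1208) = -460 - 30*(-1208) = -460 + 36240 = 35780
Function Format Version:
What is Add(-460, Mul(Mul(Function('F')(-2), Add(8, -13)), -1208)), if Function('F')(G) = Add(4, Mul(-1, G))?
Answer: 35780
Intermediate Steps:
Add(-460, Mul(Mul(Function('F')(-2), Add(8, -13)), -1208)) = Add(-460, Mul(Mul(Add(4, Mul(-1, -2)), Add(8, -13)), -1208)) = Add(-460, Mul(Mul(Add(4, 2), -5), -1208)) = Add(-460, Mul(Mul(6, -5), -1208)) = Add(-460, Mul(-30, -1208)) = Add(-460, 36240) = 35780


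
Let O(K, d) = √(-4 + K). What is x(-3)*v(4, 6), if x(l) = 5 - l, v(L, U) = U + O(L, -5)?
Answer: 48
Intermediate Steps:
v(L, U) = U + √(-4 + L)
x(-3)*v(4, 6) = (5 - 1*(-3))*(6 + √(-4 + 4)) = (5 + 3)*(6 + √0) = 8*(6 + 0) = 8*6 = 48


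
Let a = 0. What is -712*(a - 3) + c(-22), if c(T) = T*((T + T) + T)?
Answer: 3588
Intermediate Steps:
c(T) = 3*T² (c(T) = T*(2*T + T) = T*(3*T) = 3*T²)
-712*(a - 3) + c(-22) = -712*(0 - 3) + 3*(-22)² = -(-2136) + 3*484 = -712*(-3) + 1452 = 2136 + 1452 = 3588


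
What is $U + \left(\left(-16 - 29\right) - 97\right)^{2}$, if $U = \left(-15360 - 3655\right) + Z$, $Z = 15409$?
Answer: $16558$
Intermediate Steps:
$U = -3606$ ($U = \left(-15360 - 3655\right) + 15409 = -19015 + 15409 = -3606$)
$U + \left(\left(-16 - 29\right) - 97\right)^{2} = -3606 + \left(\left(-16 - 29\right) - 97\right)^{2} = -3606 + \left(-45 - 97\right)^{2} = -3606 + \left(-142\right)^{2} = -3606 + 20164 = 16558$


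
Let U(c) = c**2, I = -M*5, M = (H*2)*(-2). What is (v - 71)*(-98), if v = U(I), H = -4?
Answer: -620242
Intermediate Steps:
M = 16 (M = -4*2*(-2) = -8*(-2) = 16)
I = -80 (I = -1*16*5 = -16*5 = -80)
v = 6400 (v = (-80)**2 = 6400)
(v - 71)*(-98) = (6400 - 71)*(-98) = 6329*(-98) = -620242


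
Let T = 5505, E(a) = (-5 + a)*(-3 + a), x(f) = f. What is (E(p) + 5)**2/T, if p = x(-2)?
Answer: 320/1101 ≈ 0.29064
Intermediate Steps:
p = -2
(E(p) + 5)**2/T = ((15 + (-2)**2 - 8*(-2)) + 5)**2/5505 = ((15 + 4 + 16) + 5)**2*(1/5505) = (35 + 5)**2*(1/5505) = 40**2*(1/5505) = 1600*(1/5505) = 320/1101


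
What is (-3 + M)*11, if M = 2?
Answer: -11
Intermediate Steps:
(-3 + M)*11 = (-3 + 2)*11 = -1*11 = -11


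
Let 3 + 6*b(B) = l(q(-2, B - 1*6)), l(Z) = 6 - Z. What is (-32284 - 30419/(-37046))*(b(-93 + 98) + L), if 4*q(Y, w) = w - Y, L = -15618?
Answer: 149423971520515/296368 ≈ 5.0418e+8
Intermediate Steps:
q(Y, w) = -Y/4 + w/4 (q(Y, w) = (w - Y)/4 = -Y/4 + w/4)
b(B) = 2/3 - B/24 (b(B) = -1/2 + (6 - (-1/4*(-2) + (B - 1*6)/4))/6 = -1/2 + (6 - (1/2 + (B - 6)/4))/6 = -1/2 + (6 - (1/2 + (-6 + B)/4))/6 = -1/2 + (6 - (1/2 + (-3/2 + B/4)))/6 = -1/2 + (6 - (-1 + B/4))/6 = -1/2 + (6 + (1 - B/4))/6 = -1/2 + (7 - B/4)/6 = -1/2 + (7/6 - B/24) = 2/3 - B/24)
(-32284 - 30419/(-37046))*(b(-93 + 98) + L) = (-32284 - 30419/(-37046))*((2/3 - (-93 + 98)/24) - 15618) = (-32284 - 30419*(-1/37046))*((2/3 - 1/24*5) - 15618) = (-32284 + 30419/37046)*((2/3 - 5/24) - 15618) = -1195962645*(11/24 - 15618)/37046 = -1195962645/37046*(-374821/24) = 149423971520515/296368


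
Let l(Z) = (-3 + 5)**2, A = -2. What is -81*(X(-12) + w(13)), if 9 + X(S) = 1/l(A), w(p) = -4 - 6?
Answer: 6075/4 ≈ 1518.8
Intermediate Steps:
w(p) = -10
l(Z) = 4 (l(Z) = 2**2 = 4)
X(S) = -35/4 (X(S) = -9 + 1/4 = -35/4)
-81*(X(-12) + w(13)) = -81*(-35/4 - 10) = -81*(-75/4) = 6075/4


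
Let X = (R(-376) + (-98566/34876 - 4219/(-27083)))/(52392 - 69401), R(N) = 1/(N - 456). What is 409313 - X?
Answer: 1367795255518439494139/3341685350925376 ≈ 4.0931e+5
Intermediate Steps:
R(N) = 1/(-456 + N)
X = 524878932549/3341685350925376 (X = (1/(-456 - 376) + (-98566/34876 - 4219/(-27083)))/(52392 - 69401) = (1/(-832) + (-98566*1/34876 - 4219*(-1/27083)))/(-17009) = (-1/832 + (-49283/17438 + 4219/27083))*(-1/17009) = (-1/832 - 1261160567/472273354)*(-1/17009) = -524878932549/196465715264*(-1/17009) = 524878932549/3341685350925376 ≈ 0.00015707)
409313 - X = 409313 - 1*524878932549/3341685350925376 = 409313 - 524878932549/3341685350925376 = 1367795255518439494139/3341685350925376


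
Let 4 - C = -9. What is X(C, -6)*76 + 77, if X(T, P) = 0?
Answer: 77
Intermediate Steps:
C = 13 (C = 4 - 1*(-9) = 4 + 9 = 13)
X(C, -6)*76 + 77 = 0*76 + 77 = 0 + 77 = 77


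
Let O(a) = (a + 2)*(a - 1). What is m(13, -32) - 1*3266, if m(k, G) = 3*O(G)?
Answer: -296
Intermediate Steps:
O(a) = (-1 + a)*(2 + a) (O(a) = (2 + a)*(-1 + a) = (-1 + a)*(2 + a))
m(k, G) = -6 + 3*G + 3*G² (m(k, G) = 3*(-2 + G + G²) = -6 + 3*G + 3*G²)
m(13, -32) - 1*3266 = (-6 + 3*(-32) + 3*(-32)²) - 1*3266 = (-6 - 96 + 3*1024) - 3266 = (-6 - 96 + 3072) - 3266 = 2970 - 3266 = -296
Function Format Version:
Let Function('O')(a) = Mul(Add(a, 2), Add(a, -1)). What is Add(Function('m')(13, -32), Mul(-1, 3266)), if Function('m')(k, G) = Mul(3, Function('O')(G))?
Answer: -296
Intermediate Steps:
Function('O')(a) = Mul(Add(-1, a), Add(2, a)) (Function('O')(a) = Mul(Add(2, a), Add(-1, a)) = Mul(Add(-1, a), Add(2, a)))
Function('m')(k, G) = Add(-6, Mul(3, G), Mul(3, Pow(G, 2))) (Function('m')(k, G) = Mul(3, Add(-2, G, Pow(G, 2))) = Add(-6, Mul(3, G), Mul(3, Pow(G, 2))))
Add(Function('m')(13, -32), Mul(-1, 3266)) = Add(Add(-6, Mul(3, -32), Mul(3, Pow(-32, 2))), Mul(-1, 3266)) = Add(Add(-6, -96, Mul(3, 1024)), -3266) = Add(Add(-6, -96, 3072), -3266) = Add(2970, -3266) = -296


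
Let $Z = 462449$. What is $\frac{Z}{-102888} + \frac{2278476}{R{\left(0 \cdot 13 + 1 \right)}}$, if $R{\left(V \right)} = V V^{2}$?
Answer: $\frac{234427376239}{102888} \approx 2.2785 \cdot 10^{6}$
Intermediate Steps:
$R{\left(V \right)} = V^{3}$
$\frac{Z}{-102888} + \frac{2278476}{R{\left(0 \cdot 13 + 1 \right)}} = \frac{462449}{-102888} + \frac{2278476}{\left(0 \cdot 13 + 1\right)^{3}} = 462449 \left(- \frac{1}{102888}\right) + \frac{2278476}{\left(0 + 1\right)^{3}} = - \frac{462449}{102888} + \frac{2278476}{1^{3}} = - \frac{462449}{102888} + \frac{2278476}{1} = - \frac{462449}{102888} + 2278476 \cdot 1 = - \frac{462449}{102888} + 2278476 = \frac{234427376239}{102888}$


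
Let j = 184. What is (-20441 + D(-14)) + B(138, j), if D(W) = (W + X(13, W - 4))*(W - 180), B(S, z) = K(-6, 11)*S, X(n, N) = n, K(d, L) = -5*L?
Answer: -27837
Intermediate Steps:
B(S, z) = -55*S (B(S, z) = (-5*11)*S = -55*S)
D(W) = (-180 + W)*(13 + W) (D(W) = (W + 13)*(W - 180) = (13 + W)*(-180 + W) = (-180 + W)*(13 + W))
(-20441 + D(-14)) + B(138, j) = (-20441 + (-2340 + (-14)² - 167*(-14))) - 55*138 = (-20441 + (-2340 + 196 + 2338)) - 7590 = (-20441 + 194) - 7590 = -20247 - 7590 = -27837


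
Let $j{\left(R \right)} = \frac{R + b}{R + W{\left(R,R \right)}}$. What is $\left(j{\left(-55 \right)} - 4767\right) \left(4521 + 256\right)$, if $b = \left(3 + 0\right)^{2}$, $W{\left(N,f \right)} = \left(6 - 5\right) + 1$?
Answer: $- \frac{1206694085}{53} \approx -2.2768 \cdot 10^{7}$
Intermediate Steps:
$W{\left(N,f \right)} = 2$ ($W{\left(N,f \right)} = 1 + 1 = 2$)
$b = 9$ ($b = 3^{2} = 9$)
$j{\left(R \right)} = \frac{9 + R}{2 + R}$ ($j{\left(R \right)} = \frac{R + 9}{R + 2} = \frac{9 + R}{2 + R}$)
$\left(j{\left(-55 \right)} - 4767\right) \left(4521 + 256\right) = \left(\frac{9 - 55}{2 - 55} - 4767\right) \left(4521 + 256\right) = \left(\frac{1}{-53} \left(-46\right) - 4767\right) 4777 = \left(\left(- \frac{1}{53}\right) \left(-46\right) - 4767\right) 4777 = \left(\frac{46}{53} - 4767\right) 4777 = \left(- \frac{252605}{53}\right) 4777 = - \frac{1206694085}{53}$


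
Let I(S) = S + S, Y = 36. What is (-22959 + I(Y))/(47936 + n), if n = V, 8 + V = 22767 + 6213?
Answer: -7629/25636 ≈ -0.29759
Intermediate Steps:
I(S) = 2*S
V = 28972 (V = -8 + (22767 + 6213) = -8 + 28980 = 28972)
n = 28972
(-22959 + I(Y))/(47936 + n) = (-22959 + 2*36)/(47936 + 28972) = (-22959 + 72)/76908 = -22887*1/76908 = -7629/25636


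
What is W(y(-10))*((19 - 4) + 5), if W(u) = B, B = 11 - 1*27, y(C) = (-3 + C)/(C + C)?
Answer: -320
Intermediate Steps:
y(C) = (-3 + C)/(2*C) (y(C) = (-3 + C)/((2*C)) = (-3 + C)*(1/(2*C)) = (-3 + C)/(2*C))
B = -16 (B = 11 - 27 = -16)
W(u) = -16
W(y(-10))*((19 - 4) + 5) = -16*((19 - 4) + 5) = -16*(15 + 5) = -16*20 = -320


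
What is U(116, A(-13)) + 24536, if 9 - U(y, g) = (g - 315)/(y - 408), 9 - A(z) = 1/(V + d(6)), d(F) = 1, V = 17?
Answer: 129003011/5256 ≈ 24544.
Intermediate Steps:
A(z) = 161/18 (A(z) = 9 - 1/(17 + 1) = 9 - 1/18 = 161/18)
U(y, g) = 9 - (-315 + g)/(-408 + y) (U(y, g) = 9 - (g - 315)/(y - 408) = 9 - (-315 + g)/(-408 + y))
U(116, A(-13)) + 24536 = (-3357 - 1*161/18 + 9*116)/(-408 + 116) + 24536 = (-3357 - 161/18 + 1044)/(-292) + 24536 = -1/292*(-41795/18) + 24536 = 41795/5256 + 24536 = 129003011/5256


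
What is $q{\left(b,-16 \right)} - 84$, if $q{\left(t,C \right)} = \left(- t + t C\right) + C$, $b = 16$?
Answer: $-372$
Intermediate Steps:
$q{\left(t,C \right)} = C - t + C t$ ($q{\left(t,C \right)} = \left(- t + C t\right) + C = C - t + C t$)
$q{\left(b,-16 \right)} - 84 = \left(-16 - 16 - 256\right) - 84 = -288 - 84 = -372$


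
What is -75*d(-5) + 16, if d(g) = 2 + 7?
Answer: -659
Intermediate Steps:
d(g) = 9
-75*d(-5) + 16 = -75*9 + 16 = -675 + 16 = -659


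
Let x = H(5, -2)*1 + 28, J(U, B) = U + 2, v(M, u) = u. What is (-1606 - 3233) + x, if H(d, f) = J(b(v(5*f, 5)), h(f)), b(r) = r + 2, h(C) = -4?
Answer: -4802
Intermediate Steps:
b(r) = 2 + r
J(U, B) = 2 + U
H(d, f) = 9 (H(d, f) = 2 + (2 + 5) = 2 + 7 = 9)
x = 37 (x = 9*1 + 28 = 9 + 28 = 37)
(-1606 - 3233) + x = (-1606 - 3233) + 37 = -4839 + 37 = -4802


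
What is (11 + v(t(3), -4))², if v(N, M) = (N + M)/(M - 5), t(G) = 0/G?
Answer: 10609/81 ≈ 130.98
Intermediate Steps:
t(G) = 0
v(N, M) = (M + N)/(-5 + M)
(11 + v(t(3), -4))² = (11 + (-4 + 0)/(-5 - 4))² = (11 - 4/(-9))² = (11 - ⅑*(-4))² = (11 + 4/9)² = (103/9)² = 10609/81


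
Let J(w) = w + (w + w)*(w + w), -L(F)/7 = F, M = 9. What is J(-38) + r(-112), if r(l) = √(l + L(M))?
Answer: 5738 + 5*I*√7 ≈ 5738.0 + 13.229*I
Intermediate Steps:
L(F) = -7*F
r(l) = √(-63 + l) (r(l) = √(l - 7*9) = √(l - 63) = √(-63 + l))
J(w) = w + 4*w² (J(w) = w + (2*w)*(2*w) = w + 4*w²)
J(-38) + r(-112) = -38*(1 + 4*(-38)) + √(-63 - 112) = -38*(1 - 152) + √(-175) = -38*(-151) + 5*I*√7 = 5738 + 5*I*√7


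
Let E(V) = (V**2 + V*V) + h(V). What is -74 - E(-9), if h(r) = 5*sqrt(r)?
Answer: -236 - 15*I ≈ -236.0 - 15.0*I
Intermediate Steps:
E(V) = 2*V**2 + 5*sqrt(V) (E(V) = (V**2 + V*V) + 5*sqrt(V) = (V**2 + V**2) + 5*sqrt(V) = 2*V**2 + 5*sqrt(V))
-74 - E(-9) = -74 - (2*(-9)**2 + 5*sqrt(-9)) = -74 - (2*81 + 5*(3*I)) = -74 - (162 + 15*I) = -74 + (-162 - 15*I) = -236 - 15*I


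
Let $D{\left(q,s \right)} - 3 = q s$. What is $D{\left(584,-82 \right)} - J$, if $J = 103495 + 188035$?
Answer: $-339415$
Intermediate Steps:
$D{\left(q,s \right)} = 3 + q s$
$J = 291530$
$D{\left(584,-82 \right)} - J = \left(3 + 584 \left(-82\right)\right) - 291530 = \left(3 - 47888\right) - 291530 = -47885 - 291530 = -339415$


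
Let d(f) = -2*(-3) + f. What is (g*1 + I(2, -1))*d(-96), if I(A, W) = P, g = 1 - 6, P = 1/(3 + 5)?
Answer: 1755/4 ≈ 438.75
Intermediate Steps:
P = 1/8 ≈ 0.12500
g = -5
I(A, W) = 1/8
d(f) = 6 + f
(g*1 + I(2, -1))*d(-96) = (-5*1 + 1/8)*(6 - 96) = (-5 + 1/8)*(-90) = -39/8*(-90) = 1755/4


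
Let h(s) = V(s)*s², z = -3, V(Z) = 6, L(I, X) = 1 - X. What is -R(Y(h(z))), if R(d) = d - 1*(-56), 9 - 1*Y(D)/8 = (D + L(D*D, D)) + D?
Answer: 312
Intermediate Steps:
h(s) = 6*s²
Y(D) = 64 - 8*D (Y(D) = 72 - 8*((D + (1 - D)) + D) = 72 - 8*(1 + D) = 72 + (-8 - 8*D) = 64 - 8*D)
R(d) = 56 + d (R(d) = d + 56 = 56 + d)
-R(Y(h(z))) = -(56 + (64 - 48*(-3)²)) = -(56 + (64 - 48*9)) = -(56 + (64 - 8*54)) = -(56 + (64 - 432)) = -(56 - 368) = -1*(-312) = 312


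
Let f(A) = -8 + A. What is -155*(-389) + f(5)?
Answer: 60292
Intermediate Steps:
-155*(-389) + f(5) = -155*(-389) + (-8 + 5) = 60295 - 3 = 60292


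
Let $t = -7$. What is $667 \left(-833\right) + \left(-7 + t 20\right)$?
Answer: $-555758$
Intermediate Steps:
$667 \left(-833\right) + \left(-7 + t 20\right) = 667 \left(-833\right) - 147 = -555611 - 147 = -555758$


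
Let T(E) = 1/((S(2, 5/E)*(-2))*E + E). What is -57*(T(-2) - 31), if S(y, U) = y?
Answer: 3515/2 ≈ 1757.5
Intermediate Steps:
T(E) = -1/(3*E) (T(E) = 1/((2*(-2))*E + E) = 1/(-4*E + E) = 1/(-3*E) = -1/(3*E))
-57*(T(-2) - 31) = -57*(-1/3/(-2) - 31) = -57*(-1/3*(-1/2) - 31) = -57*(1/6 - 31) = -57*(-185/6) = 3515/2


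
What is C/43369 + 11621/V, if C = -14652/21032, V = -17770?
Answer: -60228421658/92094722035 ≈ -0.65398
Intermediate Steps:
C = -333/478 (C = -14652*1/21032 = -333/478 ≈ -0.69665)
C/43369 + 11621/V = -333/478/43369 + 11621/(-17770) = -333/478*1/43369 + 11621*(-1/17770) = -333/20730382 - 11621/17770 = -60228421658/92094722035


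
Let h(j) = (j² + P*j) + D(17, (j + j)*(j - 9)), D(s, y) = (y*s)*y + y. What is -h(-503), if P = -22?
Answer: -4510086587275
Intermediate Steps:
D(s, y) = y + s*y² (D(s, y) = (s*y)*y + y = s*y² + y = y + s*y²)
h(j) = j² - 22*j + 2*j*(1 + 34*j*(-9 + j))*(-9 + j) (h(j) = (j² - 22*j) + ((j + j)*(j - 9))*(1 + 17*((j + j)*(j - 9))) = (j² - 22*j) + ((2*j)*(-9 + j))*(1 + 17*((2*j)*(-9 + j))) = (j² - 22*j) + (2*j*(-9 + j))*(1 + 17*(2*j*(-9 + j))) = (j² - 22*j) + (2*j*(-9 + j))*(1 + 34*j*(-9 + j)) = (j² - 22*j) + 2*j*(1 + 34*j*(-9 + j))*(-9 + j) = j² - 22*j + 2*j*(1 + 34*j*(-9 + j))*(-9 + j))
-h(-503) = -(-503)*(-40 - 1224*(-503)² + 68*(-503)³ + 5511*(-503)) = -(-503)*(-40 - 1224*253009 + 68*(-127263527) - 2772033) = -(-503)*(-40 - 309683016 - 8653919836 - 2772033) = -(-503)*(-8966374925) = -1*4510086587275 = -4510086587275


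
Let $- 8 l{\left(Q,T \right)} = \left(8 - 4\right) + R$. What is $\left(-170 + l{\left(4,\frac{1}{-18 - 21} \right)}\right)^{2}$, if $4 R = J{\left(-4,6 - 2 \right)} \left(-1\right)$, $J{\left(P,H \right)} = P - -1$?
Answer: $\frac{29800681}{1024} \approx 29102.0$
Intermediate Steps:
$J{\left(P,H \right)} = 1 + P$ ($J{\left(P,H \right)} = P + 1 = 1 + P$)
$R = \frac{3}{4}$ ($R = \frac{\left(1 - 4\right) \left(-1\right)}{4} = \frac{\left(-3\right) \left(-1\right)}{4} = \frac{1}{4} \cdot 3 = \frac{3}{4} \approx 0.75$)
$l{\left(Q,T \right)} = - \frac{19}{32}$ ($l{\left(Q,T \right)} = - \frac{\left(8 - 4\right) + \frac{3}{4}}{8} = - \frac{4 + \frac{3}{4}}{8} = \left(- \frac{1}{8}\right) \frac{19}{4} = - \frac{19}{32}$)
$\left(-170 + l{\left(4,\frac{1}{-18 - 21} \right)}\right)^{2} = \left(-170 - \frac{19}{32}\right)^{2} = \left(- \frac{5459}{32}\right)^{2} = \frac{29800681}{1024}$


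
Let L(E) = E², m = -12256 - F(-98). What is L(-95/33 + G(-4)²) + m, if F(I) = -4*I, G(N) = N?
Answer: -13586183/1089 ≈ -12476.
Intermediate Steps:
m = -12648 (m = -12256 - (-4)*(-98) = -12256 - 1*392 = -12256 - 392 = -12648)
L(-95/33 + G(-4)²) + m = (-95/33 + (-4)²)² - 12648 = (-95*1/33 + 16)² - 12648 = (-95/33 + 16)² - 12648 = (433/33)² - 12648 = 187489/1089 - 12648 = -13586183/1089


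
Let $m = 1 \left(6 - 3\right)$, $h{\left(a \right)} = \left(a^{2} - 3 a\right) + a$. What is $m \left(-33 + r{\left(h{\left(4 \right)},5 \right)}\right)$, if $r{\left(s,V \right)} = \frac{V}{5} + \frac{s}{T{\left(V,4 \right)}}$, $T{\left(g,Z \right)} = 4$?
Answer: $-90$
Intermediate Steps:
$h{\left(a \right)} = a^{2} - 2 a$
$r{\left(s,V \right)} = \frac{s}{4} + \frac{V}{5}$ ($r{\left(s,V \right)} = \frac{V}{5} + \frac{s}{4} = \frac{s}{4} + \frac{V}{5}$)
$m = 3$ ($m = 1 \cdot 3 = 3$)
$m \left(-33 + r{\left(h{\left(4 \right)},5 \right)}\right) = 3 \left(-33 + \left(\frac{4 \left(-2 + 4\right)}{4} + \frac{1}{5} \cdot 5\right)\right) = 3 \left(-33 + \left(\frac{4 \cdot 2}{4} + 1\right)\right) = 3 \left(-33 + \left(\frac{1}{4} \cdot 8 + 1\right)\right) = 3 \left(-33 + \left(2 + 1\right)\right) = 3 \left(-33 + 3\right) = 3 \left(-30\right) = -90$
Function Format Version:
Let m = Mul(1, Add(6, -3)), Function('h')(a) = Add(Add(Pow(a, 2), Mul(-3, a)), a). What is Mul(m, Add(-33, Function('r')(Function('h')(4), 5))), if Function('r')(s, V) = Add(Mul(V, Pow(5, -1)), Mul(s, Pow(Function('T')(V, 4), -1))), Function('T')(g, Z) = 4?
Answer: -90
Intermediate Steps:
Function('h')(a) = Add(Pow(a, 2), Mul(-2, a))
Function('r')(s, V) = Add(Mul(Rational(1, 4), s), Mul(Rational(1, 5), V)) (Function('r')(s, V) = Add(Mul(V, Pow(5, -1)), Mul(s, Pow(4, -1))) = Add(Mul(V, Rational(1, 5)), Mul(s, Rational(1, 4))) = Add(Mul(Rational(1, 5), V), Mul(Rational(1, 4), s)) = Add(Mul(Rational(1, 4), s), Mul(Rational(1, 5), V)))
m = 3 (m = Mul(1, 3) = 3)
Mul(m, Add(-33, Function('r')(Function('h')(4), 5))) = Mul(3, Add(-33, Add(Mul(Rational(1, 4), Mul(4, Add(-2, 4))), Mul(Rational(1, 5), 5)))) = Mul(3, Add(-33, Add(Mul(Rational(1, 4), Mul(4, 2)), 1))) = Mul(3, Add(-33, Add(Mul(Rational(1, 4), 8), 1))) = Mul(3, Add(-33, Add(2, 1))) = Mul(3, Add(-33, 3)) = Mul(3, -30) = -90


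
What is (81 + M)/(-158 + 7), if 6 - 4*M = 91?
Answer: -239/604 ≈ -0.39570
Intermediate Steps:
M = -85/4 (M = 3/2 - ¼*91 = 3/2 - 91/4 = -85/4 ≈ -21.250)
(81 + M)/(-158 + 7) = (81 - 85/4)/(-158 + 7) = (239/4)/(-151) = -1/151*239/4 = -239/604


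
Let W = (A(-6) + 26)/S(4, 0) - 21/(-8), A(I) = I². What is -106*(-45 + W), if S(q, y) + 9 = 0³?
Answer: 187991/36 ≈ 5222.0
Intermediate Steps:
S(q, y) = -9 (S(q, y) = -9 + 0³ = -9 + 0 = -9)
W = -307/72 (W = ((-6)² + 26)/(-9) - 21/(-8) = (36 + 26)*(-⅑) - 21*(-⅛) = 62*(-⅑) + 21/8 = -62/9 + 21/8 = -307/72 ≈ -4.2639)
-106*(-45 + W) = -106*(-45 - 307/72) = -106*(-3547/72) = 187991/36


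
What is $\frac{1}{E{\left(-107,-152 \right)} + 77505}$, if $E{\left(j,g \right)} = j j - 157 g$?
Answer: $\frac{1}{112818} \approx 8.8638 \cdot 10^{-6}$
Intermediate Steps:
$E{\left(j,g \right)} = j^{2} - 157 g$
$\frac{1}{E{\left(-107,-152 \right)} + 77505} = \frac{1}{\left(\left(-107\right)^{2} - -23864\right) + 77505} = \frac{1}{\left(11449 + 23864\right) + 77505} = \frac{1}{35313 + 77505} = \frac{1}{112818}$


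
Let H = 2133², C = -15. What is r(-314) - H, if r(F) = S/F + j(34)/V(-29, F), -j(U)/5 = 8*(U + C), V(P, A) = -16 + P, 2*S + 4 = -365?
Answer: -25714743451/5652 ≈ -4.5497e+6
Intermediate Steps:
S = -369/2 (S = -2 + (½)*(-365) = -2 - 365/2 = -369/2 ≈ -184.50)
j(U) = 600 - 40*U (j(U) = -40*(U - 15) = -40*(-15 + U) = -5*(-120 + 8*U) = 600 - 40*U)
r(F) = 152/9 - 369/(2*F) (r(F) = -369/(2*F) + (600 - 40*34)/(-16 - 29) = -369/(2*F) + (600 - 1360)/(-45) = -369/(2*F) - 760*(-1/45) = -369/(2*F) + 152/9 = 152/9 - 369/(2*F))
H = 4549689
r(-314) - H = (1/18)*(-3321 + 304*(-314))/(-314) - 1*4549689 = (1/18)*(-1/314)*(-3321 - 95456) - 4549689 = (1/18)*(-1/314)*(-98777) - 4549689 = 98777/5652 - 4549689 = -25714743451/5652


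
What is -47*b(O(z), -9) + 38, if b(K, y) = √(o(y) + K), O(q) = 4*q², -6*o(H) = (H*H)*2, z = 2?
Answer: 38 - 47*I*√11 ≈ 38.0 - 155.88*I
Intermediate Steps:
o(H) = -H²/3 (o(H) = -H*H*2/6 = -H²*2/6 = -H²/3)
b(K, y) = √(K - y²/3) (b(K, y) = √(-y²/3 + K) = √(K - y²/3))
-47*b(O(z), -9) + 38 = -47*√(-3*(-9)² + 9*(4*2²))/3 + 38 = -47*√(-3*81 + 9*(4*4))/3 + 38 = -47*√(-243 + 9*16)/3 + 38 = -47*√(-243 + 144)/3 + 38 = -47*√(-99)/3 + 38 = -47*3*I*√11/3 + 38 = -47*I*√11 + 38 = 38 - 47*I*√11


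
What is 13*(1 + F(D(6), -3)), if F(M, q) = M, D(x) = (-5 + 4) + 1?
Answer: 13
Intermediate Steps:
D(x) = 0 (D(x) = -1 + 1 = 0)
13*(1 + F(D(6), -3)) = 13*(1 + 0) = 13*1 = 13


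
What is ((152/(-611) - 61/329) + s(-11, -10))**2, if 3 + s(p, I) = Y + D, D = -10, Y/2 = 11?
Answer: 1342196496/18292729 ≈ 73.373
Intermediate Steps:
Y = 22 (Y = 2*11 = 22)
s(p, I) = 9 (s(p, I) = -3 + (22 - 10) = -3 + 12 = 9)
((152/(-611) - 61/329) + s(-11, -10))**2 = ((152/(-611) - 61/329) + 9)**2 = ((152*(-1/611) - 61*1/329) + 9)**2 = ((-152/611 - 61/329) + 9)**2 = (-1857/4277 + 9)**2 = (36636/4277)**2 = 1342196496/18292729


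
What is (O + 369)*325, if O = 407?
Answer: 252200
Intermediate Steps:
(O + 369)*325 = (407 + 369)*325 = 776*325 = 252200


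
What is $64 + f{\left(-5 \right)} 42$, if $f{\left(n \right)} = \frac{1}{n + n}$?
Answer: $\frac{299}{5} \approx 59.8$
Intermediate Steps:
$f{\left(n \right)} = \frac{1}{2 n}$
$64 + f{\left(-5 \right)} 42 = 64 + \frac{1}{2 \left(-5\right)} 42 = 64 + \frac{1}{2} \left(- \frac{1}{5}\right) 42 = 64 - \frac{21}{5} = \frac{299}{5}$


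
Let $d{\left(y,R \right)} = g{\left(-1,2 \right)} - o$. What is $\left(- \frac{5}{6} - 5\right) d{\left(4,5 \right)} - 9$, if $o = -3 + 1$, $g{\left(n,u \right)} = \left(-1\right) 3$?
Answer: $- \frac{19}{6} \approx -3.1667$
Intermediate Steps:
$g{\left(n,u \right)} = -3$
$o = -2$
$d{\left(y,R \right)} = -1$ ($d{\left(y,R \right)} = -3 - -2 = -3 + 2 = -1$)
$\left(- \frac{5}{6} - 5\right) d{\left(4,5 \right)} - 9 = \left(- \frac{5}{6} - 5\right) \left(-1\right) - 9 = \left(- \frac{35}{6}\right) \left(-1\right) - 9 = \frac{35}{6} - 9 = - \frac{19}{6}$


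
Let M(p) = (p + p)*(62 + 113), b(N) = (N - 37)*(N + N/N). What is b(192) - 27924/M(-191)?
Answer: 999922837/33425 ≈ 29915.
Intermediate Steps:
b(N) = (1 + N)*(-37 + N) (b(N) = (-37 + N)*(N + 1) = (-37 + N)*(1 + N) = (1 + N)*(-37 + N))
M(p) = 350*p (M(p) = (2*p)*175 = 350*p)
b(192) - 27924/M(-191) = (-37 + 192² - 36*192) - 27924/(350*(-191)) = (-37 + 36864 - 6912) - 27924/(-66850) = 29915 - 27924*(-1/66850) = 29915 + 13962/33425 = 999922837/33425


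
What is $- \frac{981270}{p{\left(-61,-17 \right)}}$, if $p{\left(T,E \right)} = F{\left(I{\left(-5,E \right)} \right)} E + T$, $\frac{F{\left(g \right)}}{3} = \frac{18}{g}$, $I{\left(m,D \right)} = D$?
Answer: $\frac{981270}{7} \approx 1.4018 \cdot 10^{5}$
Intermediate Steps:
$F{\left(g \right)} = \frac{54}{g}$ ($F{\left(g \right)} = 3 \frac{18}{g} = \frac{54}{g}$)
$p{\left(T,E \right)} = 54 + T$ ($p{\left(T,E \right)} = \frac{54}{E} E + T = 54 + T$)
$- \frac{981270}{p{\left(-61,-17 \right)}} = - \frac{981270}{54 - 61} = - \frac{981270}{-7} = \left(-981270\right) \left(- \frac{1}{7}\right) = \frac{981270}{7}$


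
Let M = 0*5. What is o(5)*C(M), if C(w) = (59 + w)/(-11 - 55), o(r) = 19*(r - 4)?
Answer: -1121/66 ≈ -16.985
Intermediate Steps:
M = 0
o(r) = -76 + 19*r (o(r) = 19*(-4 + r) = -76 + 19*r)
C(w) = -59/66 - w/66 (C(w) = (59 + w)/(-66) = (59 + w)*(-1/66) = -59/66 - w/66)
o(5)*C(M) = (-76 + 19*5)*(-59/66 - 1/66*0) = (-76 + 95)*(-59/66 + 0) = 19*(-59/66) = -1121/66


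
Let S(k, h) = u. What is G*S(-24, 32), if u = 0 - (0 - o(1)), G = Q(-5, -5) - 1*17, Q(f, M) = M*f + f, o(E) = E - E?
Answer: 0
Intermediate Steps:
o(E) = 0
Q(f, M) = f + M*f
G = 3 (G = -5*(1 - 5) - 1*17 = -5*(-4) - 17 = 20 - 17 = 3)
u = 0 (u = 0 - (0 - 1*0) = 0 - (0 + 0) = 0 - 1*0 = 0 + 0 = 0)
S(k, h) = 0
G*S(-24, 32) = 3*0 = 0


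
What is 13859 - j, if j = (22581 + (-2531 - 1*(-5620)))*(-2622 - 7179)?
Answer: 251605529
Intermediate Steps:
j = -251591670 (j = (22581 + (-2531 + 5620))*(-9801) = (22581 + 3089)*(-9801) = 25670*(-9801) = -251591670)
13859 - j = 13859 - 1*(-251591670) = 13859 + 251591670 = 251605529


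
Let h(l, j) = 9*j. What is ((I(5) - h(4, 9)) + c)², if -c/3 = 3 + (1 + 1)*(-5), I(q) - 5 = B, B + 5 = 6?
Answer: 2916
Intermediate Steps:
B = 1 (B = -5 + 6 = 1)
I(q) = 6 (I(q) = 5 + 1 = 6)
c = 21 (c = -3*(3 + (1 + 1)*(-5)) = -3*(3 + 2*(-5)) = -3*(3 - 10) = -3*(-7) = 21)
((I(5) - h(4, 9)) + c)² = ((6 - 9*9) + 21)² = ((6 - 1*81) + 21)² = ((6 - 81) + 21)² = (-75 + 21)² = (-54)² = 2916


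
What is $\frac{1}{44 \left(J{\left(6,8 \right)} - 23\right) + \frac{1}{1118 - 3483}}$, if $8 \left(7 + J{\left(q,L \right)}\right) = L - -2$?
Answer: $- \frac{2365}{2991726} \approx -0.00079051$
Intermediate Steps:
$J{\left(q,L \right)} = - \frac{27}{4} + \frac{L}{8}$ ($J{\left(q,L \right)} = -7 + \frac{L - -2}{8} = -7 + \frac{L + 2}{8} = -7 + \frac{2 + L}{8} = -7 + \left(\frac{1}{4} + \frac{L}{8}\right) = - \frac{27}{4} + \frac{L}{8}$)
$\frac{1}{44 \left(J{\left(6,8 \right)} - 23\right) + \frac{1}{1118 - 3483}} = \frac{1}{44 \left(\left(- \frac{27}{4} + \frac{1}{8} \cdot 8\right) - 23\right) + \frac{1}{1118 - 3483}} = \frac{1}{44 \left(\left(- \frac{27}{4} + 1\right) - 23\right) + \frac{1}{-2365}} = \frac{1}{44 \left(- \frac{23}{4} - 23\right) - \frac{1}{2365}} = \frac{1}{44 \left(- \frac{115}{4}\right) - \frac{1}{2365}} = \frac{1}{-1265 - \frac{1}{2365}} = \frac{1}{- \frac{2991726}{2365}} = - \frac{2365}{2991726}$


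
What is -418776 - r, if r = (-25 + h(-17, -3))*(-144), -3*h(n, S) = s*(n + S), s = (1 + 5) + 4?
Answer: -412776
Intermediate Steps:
s = 10 (s = 6 + 4 = 10)
h(n, S) = -10*S/3 - 10*n/3 (h(n, S) = -10*(n + S)/3 = -10*(S + n)/3 = -(10*S + 10*n)/3 = -10*S/3 - 10*n/3)
r = -6000 (r = (-25 + (-10/3*(-3) - 10/3*(-17)))*(-144) = (-25 + (10 + 170/3))*(-144) = (-25 + 200/3)*(-144) = (125/3)*(-144) = -6000)
-418776 - r = -418776 - 1*(-6000) = -418776 + 6000 = -412776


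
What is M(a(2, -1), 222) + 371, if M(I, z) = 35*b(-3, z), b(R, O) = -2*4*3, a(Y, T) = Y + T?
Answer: -469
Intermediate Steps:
a(Y, T) = T + Y
b(R, O) = -24 (b(R, O) = -8*3 = -24)
M(I, z) = -840 (M(I, z) = 35*(-24) = -840)
M(a(2, -1), 222) + 371 = -840 + 371 = -469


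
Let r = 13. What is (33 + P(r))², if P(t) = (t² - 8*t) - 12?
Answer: 7396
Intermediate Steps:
P(t) = -12 + t² - 8*t
(33 + P(r))² = (33 + (-12 + 13² - 8*13))² = (33 + (-12 + 169 - 104))² = (33 + 53)² = 86² = 7396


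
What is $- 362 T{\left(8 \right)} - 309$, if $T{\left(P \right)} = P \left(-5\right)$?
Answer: $14171$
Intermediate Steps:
$T{\left(P \right)} = - 5 P$
$- 362 T{\left(8 \right)} - 309 = - 362 \left(\left(-5\right) 8\right) - 309 = \left(-362\right) \left(-40\right) - 309 = 14480 - 309 = 14171$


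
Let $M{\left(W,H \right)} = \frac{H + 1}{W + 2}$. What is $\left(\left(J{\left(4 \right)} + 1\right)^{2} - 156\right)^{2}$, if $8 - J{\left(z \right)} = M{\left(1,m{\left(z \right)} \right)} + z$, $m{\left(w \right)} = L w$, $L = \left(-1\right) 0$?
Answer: $\frac{1459264}{81} \approx 18016.0$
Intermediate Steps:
$L = 0$
$m{\left(w \right)} = 0$ ($m{\left(w \right)} = 0 w = 0$)
$M{\left(W,H \right)} = \frac{1 + H}{2 + W}$
$J{\left(z \right)} = \frac{23}{3} - z$ ($J{\left(z \right)} = 8 - \left(\frac{1 + 0}{2 + 1} + z\right) = 8 - \left(\frac{1}{3} \cdot 1 + z\right) = 8 - \left(\frac{1}{3} + z\right) = \frac{23}{3} - z$)
$\left(\left(J{\left(4 \right)} + 1\right)^{2} - 156\right)^{2} = \left(\left(\left(\frac{23}{3} - 4\right) + 1\right)^{2} - 156\right)^{2} = \left(\left(\frac{11}{3} + 1\right)^{2} - 156\right)^{2} = \left(\left(\frac{14}{3}\right)^{2} - 156\right)^{2} = \left(\frac{196}{9} - 156\right)^{2} = \left(- \frac{1208}{9}\right)^{2} = \frac{1459264}{81}$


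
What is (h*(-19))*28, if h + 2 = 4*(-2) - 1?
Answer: 5852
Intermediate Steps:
h = -11 (h = -2 + (4*(-2) - 1) = -2 + (-8 - 1) = -2 - 9 = -11)
(h*(-19))*28 = -11*(-19)*28 = 209*28 = 5852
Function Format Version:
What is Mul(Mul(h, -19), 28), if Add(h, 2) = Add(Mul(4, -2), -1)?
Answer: 5852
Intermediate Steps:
h = -11 (h = Add(-2, Add(Mul(4, -2), -1)) = Add(-2, Add(-8, -1)) = Add(-2, -9) = -11)
Mul(Mul(h, -19), 28) = Mul(Mul(-11, -19), 28) = Mul(209, 28) = 5852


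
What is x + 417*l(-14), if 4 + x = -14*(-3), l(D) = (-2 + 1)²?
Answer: 455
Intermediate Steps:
l(D) = 1 (l(D) = (-1)² = 1)
x = 38 (x = -4 - 14*(-3) = -4 + 42 = 38)
x + 417*l(-14) = 38 + 417*1 = 38 + 417 = 455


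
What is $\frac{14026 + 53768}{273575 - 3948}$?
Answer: $\frac{67794}{269627} \approx 0.25144$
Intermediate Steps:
$\frac{14026 + 53768}{273575 - 3948} = \frac{67794}{269627}$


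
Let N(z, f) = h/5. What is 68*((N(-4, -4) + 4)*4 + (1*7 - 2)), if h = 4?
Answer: 8228/5 ≈ 1645.6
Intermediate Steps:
N(z, f) = ⅘ (N(z, f) = 4/5 = 4*(⅕) = ⅘)
68*((N(-4, -4) + 4)*4 + (1*7 - 2)) = 68*((⅘ + 4)*4 + (1*7 - 2)) = 68*((24/5)*4 + (7 - 2)) = 68*(96/5 + 5) = 68*(121/5) = 8228/5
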